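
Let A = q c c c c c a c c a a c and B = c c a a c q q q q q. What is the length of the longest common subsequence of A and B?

Backtracking the LCS table gives one alignment: c (A8,B1) → c (A9,B2) → a (A10,B3) → a (A11,B4) → c (A12,B5).
So the longest common subsequence has length 5.

5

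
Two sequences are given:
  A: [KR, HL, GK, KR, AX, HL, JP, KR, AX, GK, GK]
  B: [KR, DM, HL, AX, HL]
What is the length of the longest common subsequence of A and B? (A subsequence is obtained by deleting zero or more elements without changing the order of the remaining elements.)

A longest common subsequence is KR, HL, AX, HL (length 4); the LCS DP confirms no longer common subsequence exists.

4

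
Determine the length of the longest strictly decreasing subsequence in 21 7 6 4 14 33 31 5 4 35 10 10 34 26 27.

5

One longest decreasing subsequence is 21, 7, 6, 5, 4 (positions 1,2,3,8,9), of length 5; no longer one exists.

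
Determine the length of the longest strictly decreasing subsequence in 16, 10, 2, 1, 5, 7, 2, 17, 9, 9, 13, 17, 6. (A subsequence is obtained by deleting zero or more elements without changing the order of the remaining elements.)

4

Let dp[i] be the longest decreasing subsequence ending at position i. Then dp = [1, 2, 3, 4, 3, 3, 4, 1, 3, 3, 2, 1, 4].
The maximum is 4; one witness is 16, 10, 2, 1 at positions 1,2,3,4.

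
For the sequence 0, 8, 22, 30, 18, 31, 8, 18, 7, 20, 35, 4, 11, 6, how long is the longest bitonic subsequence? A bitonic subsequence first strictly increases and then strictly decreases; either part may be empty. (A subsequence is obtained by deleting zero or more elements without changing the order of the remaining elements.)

Let inc[i] be the LIS ending at i and dec[i] the longest strictly decreasing subsequence starting at i. inc = [1, 2, 3, 4, 3, 5, 2, 3, 2, 4, 6, 2, 3, 3], dec = [1, 3, 5, 5, 4, 4, 3, 3, 2, 3, 3, 1, 2, 1].
max_i inc[i]+dec[i]−1 = 8, with one witness 0, 8, 22, 30, 18, 8, 7, 6.

8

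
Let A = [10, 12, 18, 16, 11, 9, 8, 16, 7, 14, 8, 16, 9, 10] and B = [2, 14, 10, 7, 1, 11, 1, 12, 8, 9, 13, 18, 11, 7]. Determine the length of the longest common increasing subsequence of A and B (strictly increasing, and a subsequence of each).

3

For each value that appears in both, track the longest common increasing run ending there.
The best achievable length is 3; one witness is 7, 8, 9 (A-positions 9,11,13, B-positions 4,9,10).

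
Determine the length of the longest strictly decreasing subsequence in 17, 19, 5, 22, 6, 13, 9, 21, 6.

4

Scanning left to right, the best length ending at each element is: 17→1, 19→1, 5→2, 22→1, 6→2, 13→2, 9→3, 21→2, 6→4.
So the longest decreasing subsequence has length 4, e.g. 17, 13, 9, 6.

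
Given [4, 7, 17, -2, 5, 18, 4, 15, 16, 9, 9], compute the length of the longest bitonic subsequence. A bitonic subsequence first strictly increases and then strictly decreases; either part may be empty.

Let inc[i] be the LIS ending at i and dec[i] the longest strictly decreasing subsequence starting at i. inc = [1, 2, 3, 1, 2, 4, 2, 3, 4, 3, 3], dec = [2, 3, 3, 1, 2, 3, 1, 2, 2, 1, 1].
max_i inc[i]+dec[i]−1 = 6, with one witness 4, 7, 17, 18, 16, 9.

6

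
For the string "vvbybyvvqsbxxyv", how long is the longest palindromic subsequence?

8

Using dp[i][j] = 2 + dp[i+1][j−1] if the ends match, else max(dp[i+1][j], dp[i][j−1]):
dp[1][15] = 8. A witness is vybvvbyv at positions 1,4,5,7,8,11,14,15.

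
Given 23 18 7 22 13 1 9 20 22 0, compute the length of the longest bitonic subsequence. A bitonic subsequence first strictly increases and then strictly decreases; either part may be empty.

Let inc[i] be the LIS ending at i and dec[i] the longest strictly decreasing subsequence starting at i. inc = [1, 1, 1, 2, 2, 1, 2, 3, 4, 1], dec = [5, 4, 3, 4, 3, 2, 2, 2, 2, 1].
max_i inc[i]+dec[i]−1 = 5, with one witness 23, 22, 13, 9, 0.

5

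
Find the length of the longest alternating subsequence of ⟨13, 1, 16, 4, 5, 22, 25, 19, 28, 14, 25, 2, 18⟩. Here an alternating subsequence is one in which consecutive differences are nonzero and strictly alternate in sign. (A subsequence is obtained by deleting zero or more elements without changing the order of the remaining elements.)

11

Track the best alternating length ending on an up-step vs a down-step at each position: up/down = 1/1, 1/2, 3/1, 3/4, 5/4, 5/1, 5/1, 5/6, 7/1, 5/8, 9/8, 3/10, 11/10.
The maximum over both is 11; one such subsequence is 13, 1, 16, 4, 22, 19, 28, 14, 25, 2, 18.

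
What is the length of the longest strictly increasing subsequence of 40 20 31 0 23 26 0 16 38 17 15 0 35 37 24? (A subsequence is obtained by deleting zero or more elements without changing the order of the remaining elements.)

Scanning left to right, the best length ending at each element is: 40→1, 20→1, 31→2, 0→1, 23→2, 26→3, 0→1, 16→2, 38→4, 17→3, 15→2, 0→1, 35→4, 37→5, 24→4.
So the longest increasing subsequence has length 5, e.g. 20, 23, 26, 35, 37.

5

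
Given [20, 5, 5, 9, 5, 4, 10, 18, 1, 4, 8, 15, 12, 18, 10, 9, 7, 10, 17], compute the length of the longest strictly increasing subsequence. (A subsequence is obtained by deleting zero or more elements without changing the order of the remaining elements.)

Let dp[i] be the longest increasing subsequence ending at position i. Then dp = [1, 1, 1, 2, 1, 1, 3, 4, 1, 2, 3, 4, 4, 5, 4, 4, 3, 5, 6].
The maximum is 6; one witness is 1, 4, 8, 9, 10, 17 at positions 9,10,11,16,18,19.

6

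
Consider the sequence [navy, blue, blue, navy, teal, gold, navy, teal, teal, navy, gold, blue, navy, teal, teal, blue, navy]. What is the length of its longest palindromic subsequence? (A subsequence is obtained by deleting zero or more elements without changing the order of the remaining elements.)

Using dp[i][j] = 2 + dp[i+1][j−1] if the ends match, else max(dp[i+1][j], dp[i][j−1]):
dp[1][17] = 12. A witness is navy blue teal gold navy teal teal navy gold teal blue navy at positions 1,2,5,6,7,8,9,10,11,15,16,17.

12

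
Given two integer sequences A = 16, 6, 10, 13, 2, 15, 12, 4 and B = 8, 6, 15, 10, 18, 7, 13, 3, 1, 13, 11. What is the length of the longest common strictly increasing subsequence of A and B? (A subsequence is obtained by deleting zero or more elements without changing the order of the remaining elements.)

A longest common strictly increasing subsequence is 6, 10, 13 (length 3); it appears in order in both A and B, and no longer such subsequence exists.

3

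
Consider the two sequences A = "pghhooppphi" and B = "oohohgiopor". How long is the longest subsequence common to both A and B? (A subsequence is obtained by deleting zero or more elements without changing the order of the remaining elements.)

4

Backtracking the LCS table gives one alignment: h (A3,B3) → h (A4,B5) → o (A5,B8) → o (A6,B10).
So the longest common subsequence has length 4.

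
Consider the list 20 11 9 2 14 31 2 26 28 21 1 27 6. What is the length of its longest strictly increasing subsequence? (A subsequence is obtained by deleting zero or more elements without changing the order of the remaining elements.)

4

Scanning left to right, the best length ending at each element is: 20→1, 11→1, 9→1, 2→1, 14→2, 31→3, 2→1, 26→3, 28→4, 21→3, 1→1, 27→4, 6→2.
So the longest increasing subsequence has length 4, e.g. 11, 14, 26, 28.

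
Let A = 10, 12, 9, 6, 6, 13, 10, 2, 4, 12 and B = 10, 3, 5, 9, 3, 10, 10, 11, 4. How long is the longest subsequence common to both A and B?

A longest common subsequence is 10, 9, 10, 4 (length 4); the LCS DP confirms no longer common subsequence exists.

4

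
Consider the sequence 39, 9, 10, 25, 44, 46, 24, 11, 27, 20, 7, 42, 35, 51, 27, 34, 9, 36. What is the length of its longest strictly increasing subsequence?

Scanning left to right, the best length ending at each element is: 39→1, 9→1, 10→2, 25→3, 44→4, 46→5, 24→3, 11→3, 27→4, 20→4, 7→1, 42→5, 35→5, 51→6, 27→5, 34→6, 9→2, 36→7.
So the longest increasing subsequence has length 7, e.g. 9, 10, 11, 20, 27, 34, 36.

7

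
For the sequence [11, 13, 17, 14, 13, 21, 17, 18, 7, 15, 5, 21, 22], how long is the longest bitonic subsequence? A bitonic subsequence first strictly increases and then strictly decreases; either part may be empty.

7

One longest bitonic subsequence is 11, 13, 17, 14, 13, 7, 5 (positions 1,2,3,4,5,9,11): it rises to 17 then falls. Length 7 is optimal.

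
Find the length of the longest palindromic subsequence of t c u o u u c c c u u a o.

Using dp[i][j] = 2 + dp[i+1][j−1] if the ends match, else max(dp[i+1][j], dp[i][j−1]):
dp[1][13] = 9. A witness is ouucccuuo at positions 4,5,6,7,8,9,10,11,13.

9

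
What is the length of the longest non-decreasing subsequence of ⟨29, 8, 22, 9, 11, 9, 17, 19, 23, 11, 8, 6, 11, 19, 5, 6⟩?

6

One longest non-decreasing subsequence is 8, 9, 11, 17, 19, 23 (positions 2,4,5,7,8,9), of length 6; no longer one exists.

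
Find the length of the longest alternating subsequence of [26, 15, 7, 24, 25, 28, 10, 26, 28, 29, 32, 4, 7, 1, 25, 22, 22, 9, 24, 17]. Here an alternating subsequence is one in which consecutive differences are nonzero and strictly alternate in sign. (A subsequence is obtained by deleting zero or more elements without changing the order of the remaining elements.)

12

Track the best alternating length ending on an up-step vs a down-step at each position: up/down = 1/1, 1/2, 1/2, 3/2, 3/2, 3/1, 3/4, 5/4, 5/1, 5/1, 5/1, 1/6, 7/6, 1/8, 9/6, 9/10, 9/10, 9/10, 11/10, 11/12.
The maximum over both is 12; one such subsequence is 26, 15, 24, 10, 26, 4, 7, 1, 25, 22, 24, 17.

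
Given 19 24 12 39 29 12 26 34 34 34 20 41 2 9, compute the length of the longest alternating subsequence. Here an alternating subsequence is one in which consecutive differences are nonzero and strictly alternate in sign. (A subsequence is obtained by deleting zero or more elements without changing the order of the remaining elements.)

10

A longest alternating subsequence is 19, 24, 12, 39, 12, 26, 20, 41, 2, 9 (positions 1,2,3,4,6,7,11,12,13,14); its 9 consecutive differences strictly alternate in sign, and length 10 is optimal.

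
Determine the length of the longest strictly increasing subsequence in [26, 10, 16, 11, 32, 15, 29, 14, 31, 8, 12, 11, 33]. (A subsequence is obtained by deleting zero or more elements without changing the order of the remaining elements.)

6

Scanning left to right, the best length ending at each element is: 26→1, 10→1, 16→2, 11→2, 32→3, 15→3, 29→4, 14→3, 31→5, 8→1, 12→3, 11→2, 33→6.
So the longest increasing subsequence has length 6, e.g. 10, 11, 15, 29, 31, 33.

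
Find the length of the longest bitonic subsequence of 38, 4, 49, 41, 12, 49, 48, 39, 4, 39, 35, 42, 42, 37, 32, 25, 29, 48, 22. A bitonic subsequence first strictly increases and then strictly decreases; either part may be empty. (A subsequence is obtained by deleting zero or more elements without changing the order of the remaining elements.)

Let inc[i] be the LIS ending at i and dec[i] the longest strictly decreasing subsequence starting at i. inc = [1, 1, 2, 2, 2, 3, 3, 3, 1, 3, 3, 4, 4, 4, 3, 3, 4, 5, 3], dec = [5, 1, 7, 6, 2, 7, 6, 5, 1, 5, 4, 5, 5, 4, 3, 2, 2, 2, 1].
max_i inc[i]+dec[i]−1 = 9, with one witness 38, 41, 49, 48, 42, 37, 32, 29, 22.

9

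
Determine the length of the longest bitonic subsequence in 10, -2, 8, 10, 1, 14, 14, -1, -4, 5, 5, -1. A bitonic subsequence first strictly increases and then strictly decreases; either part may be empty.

6

Let inc[i] be the LIS ending at i and dec[i] the longest strictly decreasing subsequence starting at i. inc = [1, 1, 2, 3, 2, 4, 4, 2, 1, 3, 3, 2], dec = [5, 2, 4, 4, 3, 3, 3, 2, 1, 2, 2, 1].
max_i inc[i]+dec[i]−1 = 6, with one witness -2, 8, 10, 1, -1, -4.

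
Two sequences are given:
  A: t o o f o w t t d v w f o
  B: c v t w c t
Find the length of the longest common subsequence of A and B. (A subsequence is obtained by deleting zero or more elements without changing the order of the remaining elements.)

A longest common subsequence is twt (length 3); the LCS DP confirms no longer common subsequence exists.

3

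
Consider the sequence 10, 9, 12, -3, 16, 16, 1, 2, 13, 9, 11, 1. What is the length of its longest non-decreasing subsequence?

Scanning left to right, the best length ending at each element is: 10→1, 9→1, 12→2, -3→1, 16→3, 16→4, 1→2, 2→3, 13→4, 9→4, 11→5, 1→3.
So the longest non-decreasing subsequence has length 5, e.g. -3, 1, 2, 9, 11.

5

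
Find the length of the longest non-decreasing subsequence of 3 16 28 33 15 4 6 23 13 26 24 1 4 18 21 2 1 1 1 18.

6

Scanning left to right, the best length ending at each element is: 3→1, 16→2, 28→3, 33→4, 15→2, 4→2, 6→3, 23→4, 13→4, 26→5, 24→5, 1→1, 4→3, 18→5, 21→6, 2→2, 1→2, 1→3, 1→4, 18→6.
So the longest non-decreasing subsequence has length 6, e.g. 3, 4, 6, 13, 18, 21.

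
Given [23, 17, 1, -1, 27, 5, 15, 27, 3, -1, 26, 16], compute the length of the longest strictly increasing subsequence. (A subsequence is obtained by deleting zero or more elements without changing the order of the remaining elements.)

4

Let dp[i] be the longest increasing subsequence ending at position i. Then dp = [1, 1, 1, 1, 2, 2, 3, 4, 2, 1, 4, 4].
The maximum is 4; one witness is 1, 5, 15, 27 at positions 3,6,7,8.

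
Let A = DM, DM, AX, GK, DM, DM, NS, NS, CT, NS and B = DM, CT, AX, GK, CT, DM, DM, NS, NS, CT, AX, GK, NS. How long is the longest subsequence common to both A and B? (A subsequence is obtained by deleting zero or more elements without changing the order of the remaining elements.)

Backtracking the LCS table gives one alignment: DM (A1,B1) → AX (A3,B3) → GK (A4,B4) → DM (A5,B6) → DM (A6,B7) → NS (A7,B8) → NS (A8,B9) → CT (A9,B10) → NS (A10,B13).
So the longest common subsequence has length 9.

9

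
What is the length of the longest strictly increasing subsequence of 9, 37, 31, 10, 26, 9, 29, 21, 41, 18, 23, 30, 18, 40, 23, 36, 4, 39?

7

Let dp[i] be the longest increasing subsequence ending at position i. Then dp = [1, 2, 2, 2, 3, 1, 4, 3, 5, 3, 4, 5, 3, 6, 4, 6, 1, 7].
The maximum is 7; one witness is 9, 10, 26, 29, 30, 36, 39 at positions 1,4,5,7,12,16,18.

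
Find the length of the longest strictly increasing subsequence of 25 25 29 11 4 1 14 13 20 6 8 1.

Scanning left to right, the best length ending at each element is: 25→1, 25→1, 29→2, 11→1, 4→1, 1→1, 14→2, 13→2, 20→3, 6→2, 8→3, 1→1.
So the longest increasing subsequence has length 3, e.g. 11, 14, 20.

3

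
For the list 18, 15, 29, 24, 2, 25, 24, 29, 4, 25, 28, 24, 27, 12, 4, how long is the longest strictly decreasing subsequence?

5

Scanning left to right, the best length ending at each element is: 18→1, 15→2, 29→1, 24→2, 2→3, 25→2, 24→3, 29→1, 4→4, 25→2, 28→2, 24→3, 27→3, 12→4, 4→5.
So the longest decreasing subsequence has length 5, e.g. 29, 25, 24, 12, 4.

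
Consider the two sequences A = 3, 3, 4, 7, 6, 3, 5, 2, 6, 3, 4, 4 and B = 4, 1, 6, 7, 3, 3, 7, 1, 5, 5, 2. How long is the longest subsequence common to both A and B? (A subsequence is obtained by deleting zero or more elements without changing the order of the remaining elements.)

5

A longest common subsequence is 3, 3, 7, 5, 2 (length 5); the LCS DP confirms no longer common subsequence exists.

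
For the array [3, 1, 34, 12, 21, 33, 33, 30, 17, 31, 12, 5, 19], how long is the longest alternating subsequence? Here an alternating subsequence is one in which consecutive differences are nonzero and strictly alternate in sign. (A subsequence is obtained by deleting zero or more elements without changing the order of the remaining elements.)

Track the best alternating length ending on an up-step vs a down-step at each position: up/down = 1/1, 1/2, 3/1, 3/4, 5/4, 5/4, 5/4, 5/6, 5/6, 7/6, 3/8, 3/8, 9/8.
The maximum over both is 9; one such subsequence is 3, 1, 34, 12, 33, 30, 31, 12, 19.

9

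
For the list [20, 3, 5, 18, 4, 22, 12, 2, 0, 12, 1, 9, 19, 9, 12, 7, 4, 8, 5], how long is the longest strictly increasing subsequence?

Let dp[i] be the longest increasing subsequence ending at position i. Then dp = [1, 1, 2, 3, 2, 4, 3, 1, 1, 3, 2, 3, 4, 3, 4, 3, 3, 4, 4].
The maximum is 4; one witness is 3, 5, 18, 22 at positions 2,3,4,6.

4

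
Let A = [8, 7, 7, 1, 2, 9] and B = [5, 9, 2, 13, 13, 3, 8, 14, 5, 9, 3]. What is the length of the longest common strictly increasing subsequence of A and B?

2

For each value that appears in both, track the longest common increasing run ending there.
The best achievable length is 2; one witness is 2, 9 (A-positions 5,6, B-positions 3,10).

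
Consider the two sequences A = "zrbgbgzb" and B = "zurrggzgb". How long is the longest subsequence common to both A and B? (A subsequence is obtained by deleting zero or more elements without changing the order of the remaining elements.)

6

Backtracking the LCS table gives one alignment: z (A1,B1) → r (A2,B4) → g (A4,B5) → g (A6,B6) → z (A7,B7) → b (A8,B9).
So the longest common subsequence has length 6.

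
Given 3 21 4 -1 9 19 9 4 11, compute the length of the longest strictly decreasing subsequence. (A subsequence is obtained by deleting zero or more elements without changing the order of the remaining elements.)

4

Scanning left to right, the best length ending at each element is: 3→1, 21→1, 4→2, -1→3, 9→2, 19→2, 9→3, 4→4, 11→3.
So the longest decreasing subsequence has length 4, e.g. 21, 19, 9, 4.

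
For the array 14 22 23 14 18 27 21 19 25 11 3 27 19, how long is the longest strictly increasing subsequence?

Scanning left to right, the best length ending at each element is: 14→1, 22→2, 23→3, 14→1, 18→2, 27→4, 21→3, 19→3, 25→4, 11→1, 3→1, 27→5, 19→3.
So the longest increasing subsequence has length 5, e.g. 14, 22, 23, 25, 27.

5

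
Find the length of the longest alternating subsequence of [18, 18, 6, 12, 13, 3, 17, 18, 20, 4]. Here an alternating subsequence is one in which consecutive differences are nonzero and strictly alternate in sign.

Track the best alternating length ending on an up-step vs a down-step at each position: up/down = 1/1, 1/1, 1/2, 3/2, 3/2, 1/4, 5/2, 5/1, 5/1, 5/6.
The maximum over both is 6; one such subsequence is 18, 6, 12, 3, 17, 4.

6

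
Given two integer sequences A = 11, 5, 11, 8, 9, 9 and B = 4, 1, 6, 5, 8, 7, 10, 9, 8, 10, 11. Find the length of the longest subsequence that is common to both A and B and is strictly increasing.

For each value that appears in both, track the longest common increasing run ending there.
The best achievable length is 3; one witness is 5, 8, 9 (A-positions 2,4,5, B-positions 4,5,8).

3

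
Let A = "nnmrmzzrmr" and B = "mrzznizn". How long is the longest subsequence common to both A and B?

4

A longest common subsequence is mrzz (length 4); the LCS DP confirms no longer common subsequence exists.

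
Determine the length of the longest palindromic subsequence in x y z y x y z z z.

Using dp[i][j] = 2 + dp[i+1][j−1] if the ends match, else max(dp[i+1][j], dp[i][j−1]):
dp[1][9] = 5. A witness is zyxyz at positions 3,4,5,6,9.

5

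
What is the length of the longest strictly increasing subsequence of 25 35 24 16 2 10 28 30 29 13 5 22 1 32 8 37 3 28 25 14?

6

Scanning left to right, the best length ending at each element is: 25→1, 35→2, 24→1, 16→1, 2→1, 10→2, 28→3, 30→4, 29→4, 13→3, 5→2, 22→4, 1→1, 32→5, 8→3, 37→6, 3→2, 28→5, 25→5, 14→4.
So the longest increasing subsequence has length 6, e.g. 2, 10, 28, 30, 32, 37.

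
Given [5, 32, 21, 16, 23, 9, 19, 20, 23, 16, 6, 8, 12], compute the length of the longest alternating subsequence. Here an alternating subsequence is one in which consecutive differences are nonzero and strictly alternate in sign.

A longest alternating subsequence is 5, 32, 21, 23, 9, 19, 6, 8 (positions 1,2,3,5,6,7,11,12); its 7 consecutive differences strictly alternate in sign, and length 8 is optimal.

8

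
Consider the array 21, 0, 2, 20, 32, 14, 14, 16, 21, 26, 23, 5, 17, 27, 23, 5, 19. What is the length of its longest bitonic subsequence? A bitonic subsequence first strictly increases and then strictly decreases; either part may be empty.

Let inc[i] be the LIS ending at i and dec[i] the longest strictly decreasing subsequence starting at i. inc = [1, 1, 2, 3, 4, 3, 3, 4, 5, 6, 6, 3, 5, 7, 6, 3, 6], dec = [4, 1, 1, 3, 5, 2, 2, 2, 3, 4, 3, 1, 2, 3, 2, 1, 1].
max_i inc[i]+dec[i]−1 = 9, with one witness 0, 2, 14, 16, 21, 26, 23, 17, 5.

9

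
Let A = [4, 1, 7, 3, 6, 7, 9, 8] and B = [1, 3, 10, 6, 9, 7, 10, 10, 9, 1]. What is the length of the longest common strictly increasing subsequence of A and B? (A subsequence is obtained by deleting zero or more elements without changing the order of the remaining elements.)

For each value that appears in both, track the longest common increasing run ending there.
The best achievable length is 5; one witness is 1, 3, 6, 7, 9 (A-positions 2,4,5,6,7, B-positions 1,2,4,6,9).

5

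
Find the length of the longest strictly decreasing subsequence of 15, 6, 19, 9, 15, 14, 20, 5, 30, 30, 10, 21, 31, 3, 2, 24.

6

Let dp[i] be the longest decreasing subsequence ending at position i. Then dp = [1, 2, 1, 2, 2, 3, 1, 4, 1, 1, 4, 2, 1, 5, 6, 2].
The maximum is 6; one witness is 19, 15, 14, 5, 3, 2 at positions 3,5,6,8,14,15.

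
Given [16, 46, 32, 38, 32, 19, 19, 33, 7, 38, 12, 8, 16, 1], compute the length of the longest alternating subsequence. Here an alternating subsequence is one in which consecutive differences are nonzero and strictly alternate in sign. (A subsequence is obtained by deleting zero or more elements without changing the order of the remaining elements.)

11

Track the best alternating length ending on an up-step vs a down-step at each position: up/down = 1/1, 2/1, 2/3, 4/3, 2/5, 2/5, 2/5, 6/5, 1/7, 8/3, 8/9, 8/9, 10/9, 1/11.
The maximum over both is 11; one such subsequence is 16, 46, 32, 38, 32, 33, 7, 38, 12, 16, 1.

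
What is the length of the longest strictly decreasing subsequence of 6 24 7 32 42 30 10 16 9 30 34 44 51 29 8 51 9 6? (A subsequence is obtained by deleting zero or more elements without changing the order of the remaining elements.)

Scanning left to right, the best length ending at each element is: 6→1, 24→1, 7→2, 32→1, 42→1, 30→2, 10→3, 16→3, 9→4, 30→2, 34→2, 44→1, 51→1, 29→3, 8→5, 51→1, 9→4, 6→6.
So the longest decreasing subsequence has length 6, e.g. 32, 30, 10, 9, 8, 6.

6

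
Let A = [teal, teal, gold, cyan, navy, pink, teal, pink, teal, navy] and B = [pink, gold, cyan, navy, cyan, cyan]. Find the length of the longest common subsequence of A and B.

A longest common subsequence is gold, cyan, navy (length 3); the LCS DP confirms no longer common subsequence exists.

3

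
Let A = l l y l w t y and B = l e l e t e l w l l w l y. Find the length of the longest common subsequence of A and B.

Backtracking the LCS table gives one alignment: l (A1,B7) → l (A2,B9) → l (A4,B10) → w (A5,B11) → y (A7,B13).
So the longest common subsequence has length 5.

5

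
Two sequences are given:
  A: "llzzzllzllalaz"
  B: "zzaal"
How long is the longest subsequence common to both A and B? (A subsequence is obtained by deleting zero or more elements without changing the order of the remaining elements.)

Backtracking the LCS table gives one alignment: z (A3,B1) → z (A4,B2) → a (A11,B4) → l (A12,B5).
So the longest common subsequence has length 4.

4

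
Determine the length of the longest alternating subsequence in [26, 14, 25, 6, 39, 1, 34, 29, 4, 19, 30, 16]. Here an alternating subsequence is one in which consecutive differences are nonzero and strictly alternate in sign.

10

A longest alternating subsequence is 26, 14, 25, 6, 39, 1, 34, 4, 19, 16 (positions 1,2,3,4,5,6,7,9,10,12); its 9 consecutive differences strictly alternate in sign, and length 10 is optimal.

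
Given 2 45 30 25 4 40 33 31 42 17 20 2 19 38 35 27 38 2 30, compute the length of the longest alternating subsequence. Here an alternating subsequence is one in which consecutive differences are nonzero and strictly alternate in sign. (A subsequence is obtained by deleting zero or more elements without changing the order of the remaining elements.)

14

Track the best alternating length ending on an up-step vs a down-step at each position: up/down = 1/1, 2/1, 2/3, 2/3, 2/3, 4/3, 4/5, 4/5, 6/3, 4/7, 8/7, 1/9, 10/9, 10/7, 10/11, 10/11, 12/7, 1/13, 14/13.
The maximum over both is 14; one such subsequence is 2, 45, 30, 40, 33, 42, 17, 20, 2, 38, 35, 38, 2, 30.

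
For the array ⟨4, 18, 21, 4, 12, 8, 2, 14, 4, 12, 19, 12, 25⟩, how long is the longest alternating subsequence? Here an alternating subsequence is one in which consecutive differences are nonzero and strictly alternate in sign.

A longest alternating subsequence is 4, 18, 4, 12, 8, 14, 4, 19, 12, 25 (positions 1,2,4,5,6,8,9,11,12,13); its 9 consecutive differences strictly alternate in sign, and length 10 is optimal.

10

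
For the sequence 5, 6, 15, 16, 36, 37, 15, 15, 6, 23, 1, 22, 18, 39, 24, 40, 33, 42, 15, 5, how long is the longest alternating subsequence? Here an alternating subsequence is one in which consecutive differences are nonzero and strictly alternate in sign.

13

Track the best alternating length ending on an up-step vs a down-step at each position: up/down = 1/1, 2/1, 2/1, 2/1, 2/1, 2/1, 2/3, 2/3, 2/3, 4/3, 1/5, 6/5, 6/7, 8/1, 8/9, 10/1, 10/11, 12/1, 6/13, 6/13.
The maximum over both is 13; one such subsequence is 5, 16, 15, 23, 1, 22, 18, 39, 24, 40, 33, 42, 15.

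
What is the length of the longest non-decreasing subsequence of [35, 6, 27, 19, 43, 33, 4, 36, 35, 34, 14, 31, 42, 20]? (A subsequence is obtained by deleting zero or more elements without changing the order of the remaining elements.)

Let dp[i] be the longest non-decreasing subsequence ending at position i. Then dp = [1, 1, 2, 2, 3, 3, 1, 4, 4, 4, 2, 3, 5, 3].
The maximum is 5; one witness is 6, 27, 33, 36, 42 at positions 2,3,6,8,13.

5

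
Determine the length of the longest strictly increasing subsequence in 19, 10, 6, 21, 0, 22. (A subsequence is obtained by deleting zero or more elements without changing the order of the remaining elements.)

3

One longest increasing subsequence is 19, 21, 22 (positions 1,4,6), of length 3; no longer one exists.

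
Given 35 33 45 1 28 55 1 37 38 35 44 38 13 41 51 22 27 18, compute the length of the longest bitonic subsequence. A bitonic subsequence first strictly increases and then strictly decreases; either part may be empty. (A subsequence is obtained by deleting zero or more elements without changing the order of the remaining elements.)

8

One longest bitonic subsequence is 1, 28, 37, 38, 44, 41, 27, 18 (positions 4,5,8,9,11,14,17,18): it rises to 44 then falls. Length 8 is optimal.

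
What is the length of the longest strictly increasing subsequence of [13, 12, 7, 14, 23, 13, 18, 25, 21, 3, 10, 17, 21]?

4

Scanning left to right, the best length ending at each element is: 13→1, 12→1, 7→1, 14→2, 23→3, 13→2, 18→3, 25→4, 21→4, 3→1, 10→2, 17→3, 21→4.
So the longest increasing subsequence has length 4, e.g. 13, 14, 23, 25.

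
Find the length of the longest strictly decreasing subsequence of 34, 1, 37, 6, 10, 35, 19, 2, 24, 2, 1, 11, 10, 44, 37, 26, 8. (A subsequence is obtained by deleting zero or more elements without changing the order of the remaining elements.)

6

One longest decreasing subsequence is 37, 35, 19, 11, 10, 8 (positions 3,6,7,12,13,17), of length 6; no longer one exists.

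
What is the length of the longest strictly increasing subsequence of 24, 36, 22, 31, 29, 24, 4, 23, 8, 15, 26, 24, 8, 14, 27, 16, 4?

5

Let dp[i] be the longest increasing subsequence ending at position i. Then dp = [1, 2, 1, 2, 2, 2, 1, 2, 2, 3, 4, 4, 2, 3, 5, 4, 1].
The maximum is 5; one witness is 4, 8, 15, 26, 27 at positions 7,9,10,11,15.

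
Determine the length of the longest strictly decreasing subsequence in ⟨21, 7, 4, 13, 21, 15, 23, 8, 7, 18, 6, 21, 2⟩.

Scanning left to right, the best length ending at each element is: 21→1, 7→2, 4→3, 13→2, 21→1, 15→2, 23→1, 8→3, 7→4, 18→2, 6→5, 21→2, 2→6.
So the longest decreasing subsequence has length 6, e.g. 21, 13, 8, 7, 6, 2.

6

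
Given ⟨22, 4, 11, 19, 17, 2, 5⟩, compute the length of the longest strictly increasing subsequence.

One longest increasing subsequence is 4, 11, 19 (positions 2,3,4), of length 3; no longer one exists.

3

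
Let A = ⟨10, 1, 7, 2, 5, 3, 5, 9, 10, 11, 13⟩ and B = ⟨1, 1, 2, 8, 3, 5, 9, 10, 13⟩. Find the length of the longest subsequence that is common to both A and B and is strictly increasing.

7

For each value that appears in both, track the longest common increasing run ending there.
The best achievable length is 7; one witness is 1, 2, 3, 5, 9, 10, 13 (A-positions 2,4,6,7,8,9,11, B-positions 1,3,5,6,7,8,9).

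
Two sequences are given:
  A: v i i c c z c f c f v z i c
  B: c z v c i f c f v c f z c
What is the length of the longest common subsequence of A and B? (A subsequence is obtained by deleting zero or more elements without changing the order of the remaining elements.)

9

A longest common subsequence is czcfcfvzc (length 9); the LCS DP confirms no longer common subsequence exists.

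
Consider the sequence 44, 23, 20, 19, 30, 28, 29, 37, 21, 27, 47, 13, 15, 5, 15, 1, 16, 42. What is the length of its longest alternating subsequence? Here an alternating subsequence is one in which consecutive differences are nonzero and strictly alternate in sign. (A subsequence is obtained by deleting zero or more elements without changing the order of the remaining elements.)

13

Track the best alternating length ending on an up-step vs a down-step at each position: up/down = 1/1, 1/2, 1/2, 1/2, 3/2, 3/4, 5/4, 5/2, 3/6, 7/6, 7/1, 1/8, 9/8, 1/10, 11/8, 1/12, 13/8, 13/8.
The maximum over both is 13; one such subsequence is 44, 23, 30, 28, 29, 21, 27, 13, 15, 5, 15, 1, 16.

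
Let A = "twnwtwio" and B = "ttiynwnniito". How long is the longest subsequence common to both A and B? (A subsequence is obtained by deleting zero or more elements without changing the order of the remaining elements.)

A longest common subsequence is twnto (length 5); the LCS DP confirms no longer common subsequence exists.

5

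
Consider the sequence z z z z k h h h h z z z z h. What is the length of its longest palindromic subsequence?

12

One longest palindromic subsequence is zzzzhhhhzzzz (positions 1,2,3,4,6,7,8,9,10,11,12,13); it reads the same forward and backward, and the interval DP gives dp[1][14] = 12.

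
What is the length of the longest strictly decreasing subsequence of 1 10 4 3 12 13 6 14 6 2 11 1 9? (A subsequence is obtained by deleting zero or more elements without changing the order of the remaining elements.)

Let dp[i] be the longest decreasing subsequence ending at position i. Then dp = [1, 1, 2, 3, 1, 1, 2, 1, 2, 4, 2, 5, 3].
The maximum is 5; one witness is 10, 4, 3, 2, 1 at positions 2,3,4,10,12.

5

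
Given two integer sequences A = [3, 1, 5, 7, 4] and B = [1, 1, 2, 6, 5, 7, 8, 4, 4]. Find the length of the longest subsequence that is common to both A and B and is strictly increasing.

For each value that appears in both, track the longest common increasing run ending there.
The best achievable length is 3; one witness is 1, 5, 7 (A-positions 2,3,4, B-positions 1,5,6).

3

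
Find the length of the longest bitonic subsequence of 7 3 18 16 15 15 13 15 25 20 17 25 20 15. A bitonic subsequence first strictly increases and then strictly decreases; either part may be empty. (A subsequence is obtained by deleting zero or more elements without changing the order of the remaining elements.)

One longest bitonic subsequence is 7, 13, 15, 25, 20, 17, 15 (positions 1,7,8,9,10,11,14): it rises to 25 then falls. Length 7 is optimal.

7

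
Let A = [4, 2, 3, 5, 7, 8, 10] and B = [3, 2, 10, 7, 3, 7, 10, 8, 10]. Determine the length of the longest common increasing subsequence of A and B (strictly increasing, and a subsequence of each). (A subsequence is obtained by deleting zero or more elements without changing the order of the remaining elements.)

5

For each value that appears in both, track the longest common increasing run ending there.
The best achievable length is 5; one witness is 2, 3, 7, 8, 10 (A-positions 2,3,5,6,7, B-positions 2,5,6,8,9).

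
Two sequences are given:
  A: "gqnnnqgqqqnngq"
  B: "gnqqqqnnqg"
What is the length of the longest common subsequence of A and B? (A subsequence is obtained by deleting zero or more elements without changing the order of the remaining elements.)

A longest common subsequence is gnqqqqnng (length 9); the LCS DP confirms no longer common subsequence exists.

9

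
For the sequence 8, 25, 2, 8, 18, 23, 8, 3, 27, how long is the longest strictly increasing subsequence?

Let dp[i] be the longest increasing subsequence ending at position i. Then dp = [1, 2, 1, 2, 3, 4, 2, 2, 5].
The maximum is 5; one witness is 2, 8, 18, 23, 27 at positions 3,4,5,6,9.

5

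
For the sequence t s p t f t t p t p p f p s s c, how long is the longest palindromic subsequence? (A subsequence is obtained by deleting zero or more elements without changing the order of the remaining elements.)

9

One longest palindromic subsequence is spfpppfps (positions 2,3,5,8,10,11,12,13,15); it reads the same forward and backward, and the interval DP gives dp[1][16] = 9.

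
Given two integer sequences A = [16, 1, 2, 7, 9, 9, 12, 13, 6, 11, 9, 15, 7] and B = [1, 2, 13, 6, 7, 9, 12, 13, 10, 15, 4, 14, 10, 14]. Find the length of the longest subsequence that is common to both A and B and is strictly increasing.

A longest common strictly increasing subsequence is 1, 2, 7, 9, 12, 13, 15 (length 7); it appears in order in both A and B, and no longer such subsequence exists.

7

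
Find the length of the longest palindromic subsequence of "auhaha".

Using dp[i][j] = 2 + dp[i+1][j−1] if the ends match, else max(dp[i+1][j], dp[i][j−1]):
dp[1][6] = 5. A witness is ahaha at positions 1,3,4,5,6.

5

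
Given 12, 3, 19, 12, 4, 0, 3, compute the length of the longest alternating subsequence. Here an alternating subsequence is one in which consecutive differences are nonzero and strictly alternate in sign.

5

Track the best alternating length ending on an up-step vs a down-step at each position: up/down = 1/1, 1/2, 3/1, 3/4, 3/4, 1/4, 5/4.
The maximum over both is 5; one such subsequence is 12, 3, 19, 0, 3.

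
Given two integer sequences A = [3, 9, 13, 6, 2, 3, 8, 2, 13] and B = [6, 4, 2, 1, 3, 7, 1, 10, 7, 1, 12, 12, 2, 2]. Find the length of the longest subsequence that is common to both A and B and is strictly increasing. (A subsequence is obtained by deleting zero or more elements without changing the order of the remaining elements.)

For each value that appears in both, track the longest common increasing run ending there.
The best achievable length is 2; one witness is 2, 3 (A-positions 5,6, B-positions 3,5).

2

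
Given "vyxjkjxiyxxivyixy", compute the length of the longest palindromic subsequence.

One longest palindromic subsequence is yxiyxxyixy (positions 2,3,8,9,10,11,14,15,16,17); it reads the same forward and backward, and the interval DP gives dp[1][17] = 10.

10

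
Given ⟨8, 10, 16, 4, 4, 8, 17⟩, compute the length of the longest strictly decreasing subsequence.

2

Let dp[i] be the longest decreasing subsequence ending at position i. Then dp = [1, 1, 1, 2, 2, 2, 1].
The maximum is 2; one witness is 8, 4 at positions 1,4.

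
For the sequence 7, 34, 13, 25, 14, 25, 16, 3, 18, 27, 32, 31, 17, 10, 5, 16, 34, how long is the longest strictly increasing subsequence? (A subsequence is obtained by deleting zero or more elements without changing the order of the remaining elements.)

8

Let dp[i] be the longest increasing subsequence ending at position i. Then dp = [1, 2, 2, 3, 3, 4, 4, 1, 5, 6, 7, 7, 5, 2, 2, 4, 8].
The maximum is 8; one witness is 7, 13, 14, 16, 18, 27, 32, 34 at positions 1,3,5,7,9,10,11,17.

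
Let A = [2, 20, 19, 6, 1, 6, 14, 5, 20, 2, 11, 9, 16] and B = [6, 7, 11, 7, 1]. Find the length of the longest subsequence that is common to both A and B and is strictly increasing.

A longest common strictly increasing subsequence is 6, 11 (length 2); it appears in order in both A and B, and no longer such subsequence exists.

2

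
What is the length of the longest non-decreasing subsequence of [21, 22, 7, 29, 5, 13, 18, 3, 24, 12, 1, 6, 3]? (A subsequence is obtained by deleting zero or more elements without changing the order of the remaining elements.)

4

Let dp[i] be the longest non-decreasing subsequence ending at position i. Then dp = [1, 2, 1, 3, 1, 2, 3, 1, 4, 2, 1, 2, 2].
The maximum is 4; one witness is 7, 13, 18, 24 at positions 3,6,7,9.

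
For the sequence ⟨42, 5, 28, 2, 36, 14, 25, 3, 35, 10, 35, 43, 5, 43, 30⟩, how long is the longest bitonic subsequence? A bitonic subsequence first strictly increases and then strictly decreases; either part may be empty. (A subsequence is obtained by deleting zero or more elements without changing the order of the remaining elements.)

Let inc[i] be the LIS ending at i and dec[i] the longest strictly decreasing subsequence starting at i. inc = [1, 1, 2, 1, 3, 2, 3, 2, 4, 3, 4, 5, 3, 5, 4], dec = [5, 2, 4, 1, 4, 3, 3, 1, 3, 2, 2, 2, 1, 2, 1].
max_i inc[i]+dec[i]−1 = 6, with one witness 5, 28, 36, 35, 10, 5.

6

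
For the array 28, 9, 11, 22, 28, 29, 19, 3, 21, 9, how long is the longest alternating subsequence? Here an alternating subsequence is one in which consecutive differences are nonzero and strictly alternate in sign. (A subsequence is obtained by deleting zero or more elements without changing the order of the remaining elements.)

Track the best alternating length ending on an up-step vs a down-step at each position: up/down = 1/1, 1/2, 3/2, 3/2, 3/1, 3/1, 3/4, 1/4, 5/4, 5/6.
The maximum over both is 6; one such subsequence is 28, 9, 22, 19, 21, 9.

6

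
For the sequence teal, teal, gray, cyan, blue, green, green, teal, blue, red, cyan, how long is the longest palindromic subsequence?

Using dp[i][j] = 2 + dp[i+1][j−1] if the ends match, else max(dp[i+1][j], dp[i][j−1]):
dp[1][11] = 6. A witness is cyan blue green green blue cyan at positions 4,5,6,7,9,11.

6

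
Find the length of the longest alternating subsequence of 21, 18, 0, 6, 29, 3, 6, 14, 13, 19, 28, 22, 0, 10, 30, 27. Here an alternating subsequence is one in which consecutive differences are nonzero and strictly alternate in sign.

Track the best alternating length ending on an up-step vs a down-step at each position: up/down = 1/1, 1/2, 1/2, 3/2, 3/1, 3/4, 5/4, 5/4, 5/6, 7/4, 7/4, 7/8, 1/8, 9/8, 9/1, 9/10.
The maximum over both is 10; one such subsequence is 21, 0, 6, 3, 14, 13, 28, 22, 30, 27.

10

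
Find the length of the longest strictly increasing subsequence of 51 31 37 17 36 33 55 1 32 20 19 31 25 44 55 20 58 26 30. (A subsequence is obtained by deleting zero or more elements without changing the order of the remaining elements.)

6

Scanning left to right, the best length ending at each element is: 51→1, 31→1, 37→2, 17→1, 36→2, 33→2, 55→3, 1→1, 32→2, 20→2, 19→2, 31→3, 25→3, 44→4, 55→5, 20→3, 58→6, 26→4, 30→5.
So the longest increasing subsequence has length 6, e.g. 17, 20, 31, 44, 55, 58.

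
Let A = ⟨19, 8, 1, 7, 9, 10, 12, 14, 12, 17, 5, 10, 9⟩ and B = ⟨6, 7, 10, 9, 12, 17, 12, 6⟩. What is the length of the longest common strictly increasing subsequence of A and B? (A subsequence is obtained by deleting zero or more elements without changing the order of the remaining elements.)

4

A longest common strictly increasing subsequence is 7, 10, 12, 17 (length 4); it appears in order in both A and B, and no longer such subsequence exists.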